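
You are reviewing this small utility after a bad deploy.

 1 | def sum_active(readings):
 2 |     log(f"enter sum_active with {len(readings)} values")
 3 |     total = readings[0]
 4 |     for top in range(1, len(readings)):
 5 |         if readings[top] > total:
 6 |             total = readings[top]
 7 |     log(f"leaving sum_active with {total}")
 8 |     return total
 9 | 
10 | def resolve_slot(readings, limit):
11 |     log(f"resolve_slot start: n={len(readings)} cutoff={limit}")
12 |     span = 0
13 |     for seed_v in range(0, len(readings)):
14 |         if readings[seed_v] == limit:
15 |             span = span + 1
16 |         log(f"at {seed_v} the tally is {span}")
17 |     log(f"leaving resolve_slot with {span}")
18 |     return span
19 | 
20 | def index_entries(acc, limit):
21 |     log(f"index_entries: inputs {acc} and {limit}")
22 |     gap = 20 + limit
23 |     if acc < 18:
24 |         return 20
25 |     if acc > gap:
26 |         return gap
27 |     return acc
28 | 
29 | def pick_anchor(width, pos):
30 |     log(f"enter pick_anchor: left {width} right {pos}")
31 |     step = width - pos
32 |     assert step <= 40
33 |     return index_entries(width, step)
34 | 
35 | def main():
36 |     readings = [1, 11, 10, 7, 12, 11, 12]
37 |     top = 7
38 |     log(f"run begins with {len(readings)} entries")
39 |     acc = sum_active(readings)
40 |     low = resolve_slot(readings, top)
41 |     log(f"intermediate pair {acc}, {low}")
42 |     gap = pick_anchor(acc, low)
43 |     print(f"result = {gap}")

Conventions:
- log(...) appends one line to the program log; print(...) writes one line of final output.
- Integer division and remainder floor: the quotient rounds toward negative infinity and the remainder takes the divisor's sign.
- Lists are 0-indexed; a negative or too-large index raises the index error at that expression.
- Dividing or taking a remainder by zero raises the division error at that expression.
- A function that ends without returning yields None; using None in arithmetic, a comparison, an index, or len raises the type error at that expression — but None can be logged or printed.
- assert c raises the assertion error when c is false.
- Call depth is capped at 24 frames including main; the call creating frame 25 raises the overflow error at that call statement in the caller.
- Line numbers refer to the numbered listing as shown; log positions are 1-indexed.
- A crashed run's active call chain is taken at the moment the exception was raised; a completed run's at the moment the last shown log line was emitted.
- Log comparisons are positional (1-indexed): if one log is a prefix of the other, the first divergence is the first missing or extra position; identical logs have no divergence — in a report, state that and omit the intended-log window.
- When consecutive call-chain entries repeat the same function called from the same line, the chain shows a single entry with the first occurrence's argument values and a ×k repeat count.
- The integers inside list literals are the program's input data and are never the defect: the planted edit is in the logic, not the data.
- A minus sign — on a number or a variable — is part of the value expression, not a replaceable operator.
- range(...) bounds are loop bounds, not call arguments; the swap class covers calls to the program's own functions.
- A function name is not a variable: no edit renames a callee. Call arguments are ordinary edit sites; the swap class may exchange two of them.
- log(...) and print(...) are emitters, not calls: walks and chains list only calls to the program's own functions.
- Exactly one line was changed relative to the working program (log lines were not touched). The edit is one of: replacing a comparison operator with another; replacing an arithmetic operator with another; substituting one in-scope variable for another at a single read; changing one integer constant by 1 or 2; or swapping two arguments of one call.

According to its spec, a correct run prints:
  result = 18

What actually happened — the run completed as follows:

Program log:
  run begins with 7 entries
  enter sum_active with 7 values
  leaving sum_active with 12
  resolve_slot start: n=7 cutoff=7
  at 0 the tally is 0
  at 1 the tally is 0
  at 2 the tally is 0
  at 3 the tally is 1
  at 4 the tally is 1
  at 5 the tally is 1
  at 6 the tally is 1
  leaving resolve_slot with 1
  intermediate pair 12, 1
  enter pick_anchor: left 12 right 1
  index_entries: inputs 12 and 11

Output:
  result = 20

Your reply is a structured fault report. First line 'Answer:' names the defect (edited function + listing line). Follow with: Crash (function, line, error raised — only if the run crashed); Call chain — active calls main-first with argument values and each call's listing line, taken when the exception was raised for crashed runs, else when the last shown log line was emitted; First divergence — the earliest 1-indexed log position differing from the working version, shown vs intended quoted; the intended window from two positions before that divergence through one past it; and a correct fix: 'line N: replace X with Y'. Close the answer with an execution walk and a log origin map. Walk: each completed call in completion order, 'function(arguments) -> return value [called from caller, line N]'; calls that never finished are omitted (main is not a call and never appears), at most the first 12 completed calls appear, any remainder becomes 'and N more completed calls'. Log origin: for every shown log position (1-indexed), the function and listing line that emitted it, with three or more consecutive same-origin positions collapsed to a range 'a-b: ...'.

Answer: the defect is in index_entries at line 24.
Key observation: Nothing in the log betrays the bug — only the output does.
Call chain: main -> pick_anchor(12, 1) (called at line 42) -> index_entries(12, 11) (called at line 33).
First divergence: none — the logs agree in full.
Execution walk:
  sum_active([1, 11, 10, 7, 12, 11, 12]) -> 12  [called from main, line 39]
  resolve_slot([1, 11, 10, 7, 12, 11, 12], 7) -> 1  [called from main, line 40]
  index_entries(12, 11) -> 20  [called from pick_anchor, line 33]
  pick_anchor(12, 1) -> 20  [called from main, line 42]
Log origin:
  1: from main, line 38
  2: from sum_active, line 2
  3: from sum_active, line 7
  4: from resolve_slot, line 11
  5-11: from resolve_slot, line 16
  12: from resolve_slot, line 17
  13: from main, line 41
  14: from pick_anchor, line 30
  15: from index_entries, line 21
A correct fix: line 24: replace `20` with `18`.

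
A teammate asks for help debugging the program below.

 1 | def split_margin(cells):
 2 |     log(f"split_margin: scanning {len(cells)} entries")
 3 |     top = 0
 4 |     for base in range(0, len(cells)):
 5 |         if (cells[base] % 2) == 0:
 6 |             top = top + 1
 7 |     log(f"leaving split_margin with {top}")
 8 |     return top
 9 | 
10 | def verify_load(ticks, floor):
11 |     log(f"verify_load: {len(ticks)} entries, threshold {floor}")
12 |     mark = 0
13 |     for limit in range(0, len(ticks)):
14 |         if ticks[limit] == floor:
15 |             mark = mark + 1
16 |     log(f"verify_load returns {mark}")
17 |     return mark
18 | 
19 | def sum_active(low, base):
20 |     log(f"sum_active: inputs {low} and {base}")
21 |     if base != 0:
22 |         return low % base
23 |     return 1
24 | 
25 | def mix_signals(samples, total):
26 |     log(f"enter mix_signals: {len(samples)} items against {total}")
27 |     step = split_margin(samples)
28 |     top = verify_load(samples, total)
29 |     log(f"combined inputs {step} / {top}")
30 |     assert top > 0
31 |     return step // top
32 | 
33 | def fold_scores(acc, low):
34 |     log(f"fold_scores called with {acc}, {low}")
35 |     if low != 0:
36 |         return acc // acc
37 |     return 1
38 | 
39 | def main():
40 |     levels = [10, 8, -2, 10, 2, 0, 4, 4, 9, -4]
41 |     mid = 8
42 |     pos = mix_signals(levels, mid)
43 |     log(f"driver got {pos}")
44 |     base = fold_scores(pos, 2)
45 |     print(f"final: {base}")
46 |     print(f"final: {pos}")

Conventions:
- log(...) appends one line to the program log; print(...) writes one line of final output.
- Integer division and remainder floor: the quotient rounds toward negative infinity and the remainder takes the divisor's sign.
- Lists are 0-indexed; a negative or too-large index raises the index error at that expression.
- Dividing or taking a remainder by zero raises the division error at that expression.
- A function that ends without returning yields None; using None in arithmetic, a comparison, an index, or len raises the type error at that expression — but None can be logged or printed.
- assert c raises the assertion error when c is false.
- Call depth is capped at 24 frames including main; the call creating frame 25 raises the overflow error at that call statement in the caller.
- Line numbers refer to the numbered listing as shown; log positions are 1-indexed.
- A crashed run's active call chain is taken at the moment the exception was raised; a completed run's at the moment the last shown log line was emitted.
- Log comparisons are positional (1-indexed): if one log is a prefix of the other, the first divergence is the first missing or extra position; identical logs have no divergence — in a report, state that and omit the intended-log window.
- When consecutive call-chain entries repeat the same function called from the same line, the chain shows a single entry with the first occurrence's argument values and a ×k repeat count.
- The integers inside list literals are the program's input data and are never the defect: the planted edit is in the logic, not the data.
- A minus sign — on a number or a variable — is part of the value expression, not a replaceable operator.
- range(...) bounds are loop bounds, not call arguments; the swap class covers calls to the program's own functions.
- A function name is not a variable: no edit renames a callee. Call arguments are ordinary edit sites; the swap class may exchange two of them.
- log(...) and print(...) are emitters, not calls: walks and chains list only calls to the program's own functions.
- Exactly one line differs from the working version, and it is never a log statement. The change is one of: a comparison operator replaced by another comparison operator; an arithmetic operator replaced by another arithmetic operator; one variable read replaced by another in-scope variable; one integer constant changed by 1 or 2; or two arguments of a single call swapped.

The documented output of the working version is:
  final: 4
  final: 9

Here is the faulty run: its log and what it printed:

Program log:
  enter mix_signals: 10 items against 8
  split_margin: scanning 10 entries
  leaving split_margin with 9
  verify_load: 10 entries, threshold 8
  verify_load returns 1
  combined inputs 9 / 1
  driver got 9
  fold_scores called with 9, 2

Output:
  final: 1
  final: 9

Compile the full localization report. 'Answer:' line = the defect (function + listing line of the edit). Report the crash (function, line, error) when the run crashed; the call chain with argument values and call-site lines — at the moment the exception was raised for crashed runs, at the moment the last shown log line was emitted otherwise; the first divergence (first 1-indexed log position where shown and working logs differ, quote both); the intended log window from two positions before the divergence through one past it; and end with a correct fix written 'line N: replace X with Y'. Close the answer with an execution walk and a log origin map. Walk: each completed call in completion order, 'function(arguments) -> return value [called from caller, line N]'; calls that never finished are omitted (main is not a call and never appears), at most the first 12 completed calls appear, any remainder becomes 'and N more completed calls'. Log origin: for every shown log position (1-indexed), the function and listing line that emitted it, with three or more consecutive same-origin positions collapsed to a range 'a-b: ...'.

Answer: the defect is in fold_scores at line 36.
Key observation: Every logged value matches the working version; the printed result is what differs.
Call chain: main -> fold_scores(9, 2) (called at line 44).
First divergence: none (the log streams are identical).
Execution walk:
  split_margin([10, 8, -2, 10, 2, 0, 4, 4, 9, -4]) -> 9  [called from mix_signals, line 27]
  verify_load([10, 8, -2, 10, 2, 0, 4, 4, 9, -4], 8) -> 1  [called from mix_signals, line 28]
  mix_signals([10, 8, -2, 10, 2, 0, 4, 4, 9, -4], 8) -> 9  [called from main, line 42]
  fold_scores(9, 2) -> 1  [called from main, line 44]
Log origins:
  1: from mix_signals, line 26
  2: from split_margin, line 2
  3: from split_margin, line 7
  4: from verify_load, line 11
  5: from verify_load, line 16
  6: from mix_signals, line 29
  7: from main, line 43
  8: from fold_scores, line 34
A correct fix: line 36: replace `acc // acc` with `acc // low`.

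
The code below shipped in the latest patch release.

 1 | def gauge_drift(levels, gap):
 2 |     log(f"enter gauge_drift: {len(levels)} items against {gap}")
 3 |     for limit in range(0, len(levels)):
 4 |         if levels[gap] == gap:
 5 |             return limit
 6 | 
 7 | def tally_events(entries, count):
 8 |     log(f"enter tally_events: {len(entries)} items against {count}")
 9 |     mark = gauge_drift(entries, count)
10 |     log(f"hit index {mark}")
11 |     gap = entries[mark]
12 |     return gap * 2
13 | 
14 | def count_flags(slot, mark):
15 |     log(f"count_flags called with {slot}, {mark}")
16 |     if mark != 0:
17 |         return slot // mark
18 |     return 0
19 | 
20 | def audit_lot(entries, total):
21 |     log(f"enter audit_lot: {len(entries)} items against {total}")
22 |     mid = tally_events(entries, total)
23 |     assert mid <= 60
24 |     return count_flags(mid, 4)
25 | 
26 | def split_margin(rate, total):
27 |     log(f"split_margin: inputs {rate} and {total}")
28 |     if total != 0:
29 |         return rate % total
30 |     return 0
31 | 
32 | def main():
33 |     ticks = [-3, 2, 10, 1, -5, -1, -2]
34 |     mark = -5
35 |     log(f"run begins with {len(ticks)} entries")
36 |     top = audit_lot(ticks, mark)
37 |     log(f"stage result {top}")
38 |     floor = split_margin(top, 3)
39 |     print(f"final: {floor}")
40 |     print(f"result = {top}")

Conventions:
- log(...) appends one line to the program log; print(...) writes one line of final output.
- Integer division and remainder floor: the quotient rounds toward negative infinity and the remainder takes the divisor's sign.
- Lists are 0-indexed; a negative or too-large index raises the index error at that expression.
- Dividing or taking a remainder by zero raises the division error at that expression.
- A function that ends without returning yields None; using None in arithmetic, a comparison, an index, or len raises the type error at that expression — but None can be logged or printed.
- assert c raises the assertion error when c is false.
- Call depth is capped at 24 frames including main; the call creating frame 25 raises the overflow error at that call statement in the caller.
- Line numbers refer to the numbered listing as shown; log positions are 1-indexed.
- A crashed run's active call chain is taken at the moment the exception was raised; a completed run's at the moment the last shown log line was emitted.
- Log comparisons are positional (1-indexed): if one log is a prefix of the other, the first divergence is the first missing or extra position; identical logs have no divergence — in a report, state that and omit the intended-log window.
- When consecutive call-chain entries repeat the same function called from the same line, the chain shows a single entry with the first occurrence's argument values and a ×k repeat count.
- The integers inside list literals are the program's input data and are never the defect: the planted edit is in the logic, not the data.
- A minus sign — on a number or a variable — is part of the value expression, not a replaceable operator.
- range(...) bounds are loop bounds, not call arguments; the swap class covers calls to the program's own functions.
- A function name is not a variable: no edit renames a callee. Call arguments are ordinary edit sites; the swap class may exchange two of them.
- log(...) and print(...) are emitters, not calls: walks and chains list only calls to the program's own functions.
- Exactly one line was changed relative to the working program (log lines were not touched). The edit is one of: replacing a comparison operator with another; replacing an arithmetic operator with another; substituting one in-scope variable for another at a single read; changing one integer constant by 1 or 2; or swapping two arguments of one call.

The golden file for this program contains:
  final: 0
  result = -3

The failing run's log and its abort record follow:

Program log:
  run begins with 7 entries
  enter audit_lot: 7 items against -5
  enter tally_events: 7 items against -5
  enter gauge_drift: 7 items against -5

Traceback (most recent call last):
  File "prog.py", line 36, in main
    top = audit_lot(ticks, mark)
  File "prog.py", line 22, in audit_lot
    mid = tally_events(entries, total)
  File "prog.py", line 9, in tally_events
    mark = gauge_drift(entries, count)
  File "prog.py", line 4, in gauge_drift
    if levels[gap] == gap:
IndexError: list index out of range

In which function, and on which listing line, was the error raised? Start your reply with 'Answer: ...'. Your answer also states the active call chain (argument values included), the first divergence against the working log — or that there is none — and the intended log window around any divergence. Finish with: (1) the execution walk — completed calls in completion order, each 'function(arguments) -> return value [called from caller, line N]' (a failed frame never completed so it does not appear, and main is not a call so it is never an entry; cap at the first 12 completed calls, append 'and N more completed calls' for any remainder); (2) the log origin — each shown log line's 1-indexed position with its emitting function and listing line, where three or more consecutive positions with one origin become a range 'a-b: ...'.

Answer: the error was raised in gauge_drift, line 4.
Key fact: A complete run would log 'hit index 4' next, but this one stopped at 4 lines.
Call chain: main -> audit_lot([-3, 2, 10, 1, -5, -1, -2], -5) (called at line 36) -> tally_events([-3, 2, 10, 1, -5, -1, -2], -5) (called at line 22) -> gauge_drift([-3, 2, 10, 1, -5, -1, -2], -5) (called at line 9).
First divergence: position 5 — the faulty run's log ends after 4 lines; the working version continues with 'hit index 4'.
Intended log window:
  3: enter tally_events: 7 items against -5
  4: enter gauge_drift: 7 items against -5
  5: hit index 4
  6: count_flags called with -10, 4
Execution walk:
  (no call completed)
Log origin:
  1: logged in main at line 35
  2: logged in audit_lot at line 21
  3: logged in tally_events at line 8
  4: logged in gauge_drift at line 2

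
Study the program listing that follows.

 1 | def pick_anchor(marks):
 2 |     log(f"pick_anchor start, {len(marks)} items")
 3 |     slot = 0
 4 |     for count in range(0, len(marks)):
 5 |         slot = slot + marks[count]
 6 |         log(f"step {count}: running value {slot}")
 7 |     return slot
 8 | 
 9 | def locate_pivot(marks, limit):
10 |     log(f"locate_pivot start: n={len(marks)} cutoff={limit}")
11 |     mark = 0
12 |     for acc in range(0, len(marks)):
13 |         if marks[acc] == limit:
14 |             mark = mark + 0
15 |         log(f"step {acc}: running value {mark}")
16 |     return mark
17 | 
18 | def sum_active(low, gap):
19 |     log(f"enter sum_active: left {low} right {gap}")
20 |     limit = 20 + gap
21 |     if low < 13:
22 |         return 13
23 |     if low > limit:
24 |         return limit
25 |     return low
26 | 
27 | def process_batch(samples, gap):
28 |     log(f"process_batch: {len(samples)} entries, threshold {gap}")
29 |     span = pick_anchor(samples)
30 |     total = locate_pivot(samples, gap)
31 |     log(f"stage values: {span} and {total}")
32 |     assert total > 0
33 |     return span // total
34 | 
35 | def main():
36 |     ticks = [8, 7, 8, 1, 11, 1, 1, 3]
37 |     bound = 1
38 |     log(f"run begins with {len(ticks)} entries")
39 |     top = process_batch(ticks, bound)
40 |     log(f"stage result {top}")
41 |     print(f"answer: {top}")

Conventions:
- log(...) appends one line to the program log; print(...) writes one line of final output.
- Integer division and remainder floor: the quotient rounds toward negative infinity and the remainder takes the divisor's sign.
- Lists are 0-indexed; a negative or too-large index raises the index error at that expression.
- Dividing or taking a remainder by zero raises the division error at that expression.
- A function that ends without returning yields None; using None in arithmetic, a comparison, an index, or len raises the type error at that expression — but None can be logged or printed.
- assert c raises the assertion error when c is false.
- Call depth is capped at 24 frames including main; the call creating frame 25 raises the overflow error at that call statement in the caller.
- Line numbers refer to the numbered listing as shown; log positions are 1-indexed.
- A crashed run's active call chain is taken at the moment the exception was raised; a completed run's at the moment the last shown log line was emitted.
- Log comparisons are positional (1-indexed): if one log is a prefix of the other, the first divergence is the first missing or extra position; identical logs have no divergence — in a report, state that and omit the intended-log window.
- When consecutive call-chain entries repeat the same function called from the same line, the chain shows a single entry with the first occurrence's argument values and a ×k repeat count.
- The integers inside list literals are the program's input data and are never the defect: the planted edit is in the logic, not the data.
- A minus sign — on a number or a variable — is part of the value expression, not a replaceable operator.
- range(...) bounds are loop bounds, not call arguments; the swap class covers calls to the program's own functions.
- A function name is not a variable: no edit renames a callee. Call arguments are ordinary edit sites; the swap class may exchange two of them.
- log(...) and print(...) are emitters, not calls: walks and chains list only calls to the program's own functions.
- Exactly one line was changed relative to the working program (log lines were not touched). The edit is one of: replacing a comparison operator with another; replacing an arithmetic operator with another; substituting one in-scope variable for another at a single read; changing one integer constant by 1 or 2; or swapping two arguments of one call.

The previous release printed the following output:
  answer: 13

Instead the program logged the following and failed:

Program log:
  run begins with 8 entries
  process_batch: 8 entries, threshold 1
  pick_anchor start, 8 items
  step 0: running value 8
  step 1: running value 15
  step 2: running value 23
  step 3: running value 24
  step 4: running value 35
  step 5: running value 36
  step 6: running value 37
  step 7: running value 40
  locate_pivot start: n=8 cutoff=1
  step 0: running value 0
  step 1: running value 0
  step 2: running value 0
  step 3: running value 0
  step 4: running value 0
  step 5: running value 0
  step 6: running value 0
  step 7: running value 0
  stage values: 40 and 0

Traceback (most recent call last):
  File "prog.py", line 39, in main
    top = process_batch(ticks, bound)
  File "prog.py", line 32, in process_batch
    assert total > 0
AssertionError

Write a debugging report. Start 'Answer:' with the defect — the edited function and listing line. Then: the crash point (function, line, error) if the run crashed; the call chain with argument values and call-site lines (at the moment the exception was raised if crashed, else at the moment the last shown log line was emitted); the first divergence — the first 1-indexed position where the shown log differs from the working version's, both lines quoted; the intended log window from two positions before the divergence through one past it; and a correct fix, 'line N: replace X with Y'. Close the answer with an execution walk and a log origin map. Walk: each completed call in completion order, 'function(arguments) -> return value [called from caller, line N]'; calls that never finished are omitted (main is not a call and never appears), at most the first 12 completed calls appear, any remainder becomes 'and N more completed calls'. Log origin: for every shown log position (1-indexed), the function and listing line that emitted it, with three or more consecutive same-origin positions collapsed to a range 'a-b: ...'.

Answer: the defect is in locate_pivot at line 14.
Core observation: At log position 16 the runs split — shown 'step 3: running value 0', but the working version logs 'step 3: running value 1'.
Crash: process_batch, line 32, AssertionError.
Call chain: main -> process_batch([8, 7, 8, 1, 11, 1, 1, 3], 1) (called at line 39).
First divergence: position 16 — the shown line 'step 3: running value 0' should read 'step 3: running value 1'.
Intended log window:
  14: step 1: running value 0
  15: step 2: running value 0
  16: step 3: running value 1
  17: step 4: running value 1
Execution walk:
  pick_anchor([8, 7, 8, 1, 11, 1, 1, 3]) -> 40  [called from process_batch, line 29]
  locate_pivot([8, 7, 8, 1, 11, 1, 1, 3], 1) -> 0  [called from process_batch, line 30]
Log origin:
  1: emitted by main (line 38)
  2: emitted by process_batch (line 28)
  3: emitted by pick_anchor (line 2)
  4-11: emitted by pick_anchor (line 6)
  12: emitted by locate_pivot (line 10)
  13-20: emitted by locate_pivot (line 15)
  21: emitted by process_batch (line 31)
A correct fix: line 14: replace `0` with `1`.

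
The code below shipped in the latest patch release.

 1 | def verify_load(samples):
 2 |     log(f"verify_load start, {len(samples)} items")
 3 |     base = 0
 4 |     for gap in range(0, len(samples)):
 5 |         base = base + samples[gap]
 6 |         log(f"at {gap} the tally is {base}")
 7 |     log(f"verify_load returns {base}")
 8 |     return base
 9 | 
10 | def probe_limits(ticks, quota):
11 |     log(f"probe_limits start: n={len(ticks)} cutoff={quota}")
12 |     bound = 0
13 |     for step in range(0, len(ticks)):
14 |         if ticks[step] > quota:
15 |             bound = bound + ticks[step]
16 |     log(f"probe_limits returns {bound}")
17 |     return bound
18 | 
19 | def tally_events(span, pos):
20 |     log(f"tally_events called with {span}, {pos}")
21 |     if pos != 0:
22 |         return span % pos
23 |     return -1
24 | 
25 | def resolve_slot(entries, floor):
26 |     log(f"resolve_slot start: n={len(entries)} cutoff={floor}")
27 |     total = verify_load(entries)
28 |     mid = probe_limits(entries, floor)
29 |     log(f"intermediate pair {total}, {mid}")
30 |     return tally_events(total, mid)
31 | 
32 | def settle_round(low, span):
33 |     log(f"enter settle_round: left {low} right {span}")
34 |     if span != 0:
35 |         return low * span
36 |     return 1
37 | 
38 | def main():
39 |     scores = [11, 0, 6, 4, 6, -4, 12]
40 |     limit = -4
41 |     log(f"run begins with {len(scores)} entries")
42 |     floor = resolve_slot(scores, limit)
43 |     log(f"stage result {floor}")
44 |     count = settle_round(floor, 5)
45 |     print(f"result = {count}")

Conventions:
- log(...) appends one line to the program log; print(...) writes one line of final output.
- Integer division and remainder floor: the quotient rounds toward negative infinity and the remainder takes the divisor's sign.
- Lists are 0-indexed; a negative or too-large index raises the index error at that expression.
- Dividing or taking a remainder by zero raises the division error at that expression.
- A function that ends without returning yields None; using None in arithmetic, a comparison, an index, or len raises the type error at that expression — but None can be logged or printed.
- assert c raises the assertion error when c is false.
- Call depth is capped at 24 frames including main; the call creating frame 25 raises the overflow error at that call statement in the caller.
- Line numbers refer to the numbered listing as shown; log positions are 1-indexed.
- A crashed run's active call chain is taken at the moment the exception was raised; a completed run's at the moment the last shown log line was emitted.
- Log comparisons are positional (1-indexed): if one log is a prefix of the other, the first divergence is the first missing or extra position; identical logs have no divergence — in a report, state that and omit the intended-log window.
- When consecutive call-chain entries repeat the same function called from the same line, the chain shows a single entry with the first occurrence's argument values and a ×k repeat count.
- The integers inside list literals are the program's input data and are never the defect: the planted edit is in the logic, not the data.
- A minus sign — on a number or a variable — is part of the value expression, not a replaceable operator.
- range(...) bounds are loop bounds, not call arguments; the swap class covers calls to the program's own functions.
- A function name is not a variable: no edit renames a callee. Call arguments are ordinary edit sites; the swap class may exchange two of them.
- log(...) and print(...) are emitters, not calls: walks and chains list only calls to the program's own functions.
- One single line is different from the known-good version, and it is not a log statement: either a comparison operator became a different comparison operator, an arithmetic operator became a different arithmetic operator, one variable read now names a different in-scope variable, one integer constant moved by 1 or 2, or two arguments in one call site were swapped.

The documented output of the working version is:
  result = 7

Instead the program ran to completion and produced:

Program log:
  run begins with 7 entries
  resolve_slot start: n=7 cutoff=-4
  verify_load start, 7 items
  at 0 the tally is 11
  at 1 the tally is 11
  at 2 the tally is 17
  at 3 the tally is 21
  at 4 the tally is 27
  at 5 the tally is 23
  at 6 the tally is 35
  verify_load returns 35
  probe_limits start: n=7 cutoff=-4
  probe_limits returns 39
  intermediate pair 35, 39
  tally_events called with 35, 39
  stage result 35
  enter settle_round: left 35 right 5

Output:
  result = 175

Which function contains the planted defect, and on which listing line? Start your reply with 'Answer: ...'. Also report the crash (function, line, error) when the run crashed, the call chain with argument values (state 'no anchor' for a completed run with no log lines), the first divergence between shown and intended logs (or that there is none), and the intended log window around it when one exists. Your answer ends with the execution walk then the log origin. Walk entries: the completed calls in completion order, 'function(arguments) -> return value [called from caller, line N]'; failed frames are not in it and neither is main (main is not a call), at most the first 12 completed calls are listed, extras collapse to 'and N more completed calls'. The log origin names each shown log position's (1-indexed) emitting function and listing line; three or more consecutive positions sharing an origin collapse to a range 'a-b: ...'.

Answer: the defect is in settle_round at line 35.
Key observation: Nothing in the log betrays the bug — only the output does.
Call chain: main -> settle_round(35, 5) (called at line 44).
First divergence: none (the log streams are identical).
Execution walk:
  verify_load([11, 0, 6, 4, 6, -4, 12]) -> 35  [called from resolve_slot, line 27]
  probe_limits([11, 0, 6, 4, 6, -4, 12], -4) -> 39  [called from resolve_slot, line 28]
  tally_events(35, 39) -> 35  [called from resolve_slot, line 30]
  resolve_slot([11, 0, 6, 4, 6, -4, 12], -4) -> 35  [called from main, line 42]
  settle_round(35, 5) -> 175  [called from main, line 44]
Origin of each log line:
  1: from main, line 41
  2: from resolve_slot, line 26
  3: from verify_load, line 2
  4-10: from verify_load, line 6
  11: from verify_load, line 7
  12: from probe_limits, line 11
  13: from probe_limits, line 16
  14: from resolve_slot, line 29
  15: from tally_events, line 20
  16: from main, line 43
  17: from settle_round, line 33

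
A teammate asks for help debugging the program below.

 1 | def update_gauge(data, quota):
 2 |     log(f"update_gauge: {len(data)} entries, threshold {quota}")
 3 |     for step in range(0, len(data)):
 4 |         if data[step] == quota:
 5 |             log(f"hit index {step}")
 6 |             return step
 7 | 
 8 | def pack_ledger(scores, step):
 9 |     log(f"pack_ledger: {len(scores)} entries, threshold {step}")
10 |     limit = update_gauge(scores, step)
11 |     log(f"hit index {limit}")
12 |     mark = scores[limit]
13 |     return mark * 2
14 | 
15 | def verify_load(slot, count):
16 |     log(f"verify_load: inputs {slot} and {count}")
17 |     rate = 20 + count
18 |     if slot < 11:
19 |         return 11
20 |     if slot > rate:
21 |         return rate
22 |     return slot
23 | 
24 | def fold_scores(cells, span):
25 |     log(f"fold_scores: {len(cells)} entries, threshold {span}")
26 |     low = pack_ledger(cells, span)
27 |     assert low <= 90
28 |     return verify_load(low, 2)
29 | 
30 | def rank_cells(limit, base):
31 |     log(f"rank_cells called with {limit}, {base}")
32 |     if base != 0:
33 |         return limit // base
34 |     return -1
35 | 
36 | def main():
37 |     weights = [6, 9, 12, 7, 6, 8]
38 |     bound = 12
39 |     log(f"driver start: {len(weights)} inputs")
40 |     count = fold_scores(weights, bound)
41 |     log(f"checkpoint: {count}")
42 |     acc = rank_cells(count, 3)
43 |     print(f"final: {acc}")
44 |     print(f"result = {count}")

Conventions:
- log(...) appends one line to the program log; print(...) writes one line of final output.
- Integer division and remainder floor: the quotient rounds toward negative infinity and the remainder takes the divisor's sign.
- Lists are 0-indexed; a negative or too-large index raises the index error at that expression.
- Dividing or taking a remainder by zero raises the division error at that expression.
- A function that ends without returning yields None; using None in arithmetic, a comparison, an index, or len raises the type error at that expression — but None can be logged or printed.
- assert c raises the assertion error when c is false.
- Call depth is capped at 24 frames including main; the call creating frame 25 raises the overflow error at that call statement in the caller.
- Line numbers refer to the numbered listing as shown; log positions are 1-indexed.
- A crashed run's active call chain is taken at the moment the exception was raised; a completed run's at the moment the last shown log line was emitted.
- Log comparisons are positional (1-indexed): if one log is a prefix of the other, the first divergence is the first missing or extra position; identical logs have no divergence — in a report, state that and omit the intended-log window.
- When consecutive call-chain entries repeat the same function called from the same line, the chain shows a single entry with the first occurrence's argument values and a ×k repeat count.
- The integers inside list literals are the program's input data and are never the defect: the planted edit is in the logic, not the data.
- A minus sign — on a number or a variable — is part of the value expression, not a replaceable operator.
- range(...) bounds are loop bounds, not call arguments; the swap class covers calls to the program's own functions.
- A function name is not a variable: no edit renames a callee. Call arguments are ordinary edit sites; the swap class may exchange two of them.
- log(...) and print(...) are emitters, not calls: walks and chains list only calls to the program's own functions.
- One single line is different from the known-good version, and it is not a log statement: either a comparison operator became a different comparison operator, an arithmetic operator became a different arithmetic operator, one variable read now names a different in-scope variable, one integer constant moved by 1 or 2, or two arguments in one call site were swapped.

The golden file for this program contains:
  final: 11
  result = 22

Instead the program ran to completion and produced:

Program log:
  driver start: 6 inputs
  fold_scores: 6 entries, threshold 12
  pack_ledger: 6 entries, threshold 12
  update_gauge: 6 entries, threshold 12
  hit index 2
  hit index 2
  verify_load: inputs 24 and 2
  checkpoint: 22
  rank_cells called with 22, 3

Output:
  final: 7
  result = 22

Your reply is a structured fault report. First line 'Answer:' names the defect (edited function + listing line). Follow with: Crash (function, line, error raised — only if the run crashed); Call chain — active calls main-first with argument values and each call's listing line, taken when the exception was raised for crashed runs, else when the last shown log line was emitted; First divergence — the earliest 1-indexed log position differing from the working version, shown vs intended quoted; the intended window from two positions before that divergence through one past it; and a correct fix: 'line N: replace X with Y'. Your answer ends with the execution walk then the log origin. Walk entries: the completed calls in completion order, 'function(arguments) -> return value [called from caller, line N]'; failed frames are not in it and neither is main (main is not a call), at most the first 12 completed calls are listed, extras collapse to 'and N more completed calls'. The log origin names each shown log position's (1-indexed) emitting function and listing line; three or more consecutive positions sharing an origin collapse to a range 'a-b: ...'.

Answer: the defect is in main at line 42.
The tell: Everything matches until log position 9, which reads 'rank_cells called with 22, 3' in place of 'rank_cells called with 22, 2'.
Call chain: main -> rank_cells(22, 3) (called at line 42).
First divergence: position 9; shown 'rank_cells called with 22, 3' vs intended 'rank_cells called with 22, 2'.
Intended log window:
  7: verify_load: inputs 24 and 2
  8: checkpoint: 22
  9: rank_cells called with 22, 2
Execution walk:
  update_gauge([6, 9, 12, 7, 6, 8], 12) -> 2  [called from pack_ledger, line 10]
  pack_ledger([6, 9, 12, 7, 6, 8], 12) -> 24  [called from fold_scores, line 26]
  verify_load(24, 2) -> 22  [called from fold_scores, line 28]
  fold_scores([6, 9, 12, 7, 6, 8], 12) -> 22  [called from main, line 40]
  rank_cells(22, 3) -> 7  [called from main, line 42]
Log origin:
  1: emitted by main (line 39)
  2: emitted by fold_scores (line 25)
  3: emitted by pack_ledger (line 9)
  4: emitted by update_gauge (line 2)
  5: emitted by update_gauge (line 5)
  6: emitted by pack_ledger (line 11)
  7: emitted by verify_load (line 16)
  8: emitted by main (line 41)
  9: emitted by rank_cells (line 31)
A correct fix: line 42: replace `3` with `2`.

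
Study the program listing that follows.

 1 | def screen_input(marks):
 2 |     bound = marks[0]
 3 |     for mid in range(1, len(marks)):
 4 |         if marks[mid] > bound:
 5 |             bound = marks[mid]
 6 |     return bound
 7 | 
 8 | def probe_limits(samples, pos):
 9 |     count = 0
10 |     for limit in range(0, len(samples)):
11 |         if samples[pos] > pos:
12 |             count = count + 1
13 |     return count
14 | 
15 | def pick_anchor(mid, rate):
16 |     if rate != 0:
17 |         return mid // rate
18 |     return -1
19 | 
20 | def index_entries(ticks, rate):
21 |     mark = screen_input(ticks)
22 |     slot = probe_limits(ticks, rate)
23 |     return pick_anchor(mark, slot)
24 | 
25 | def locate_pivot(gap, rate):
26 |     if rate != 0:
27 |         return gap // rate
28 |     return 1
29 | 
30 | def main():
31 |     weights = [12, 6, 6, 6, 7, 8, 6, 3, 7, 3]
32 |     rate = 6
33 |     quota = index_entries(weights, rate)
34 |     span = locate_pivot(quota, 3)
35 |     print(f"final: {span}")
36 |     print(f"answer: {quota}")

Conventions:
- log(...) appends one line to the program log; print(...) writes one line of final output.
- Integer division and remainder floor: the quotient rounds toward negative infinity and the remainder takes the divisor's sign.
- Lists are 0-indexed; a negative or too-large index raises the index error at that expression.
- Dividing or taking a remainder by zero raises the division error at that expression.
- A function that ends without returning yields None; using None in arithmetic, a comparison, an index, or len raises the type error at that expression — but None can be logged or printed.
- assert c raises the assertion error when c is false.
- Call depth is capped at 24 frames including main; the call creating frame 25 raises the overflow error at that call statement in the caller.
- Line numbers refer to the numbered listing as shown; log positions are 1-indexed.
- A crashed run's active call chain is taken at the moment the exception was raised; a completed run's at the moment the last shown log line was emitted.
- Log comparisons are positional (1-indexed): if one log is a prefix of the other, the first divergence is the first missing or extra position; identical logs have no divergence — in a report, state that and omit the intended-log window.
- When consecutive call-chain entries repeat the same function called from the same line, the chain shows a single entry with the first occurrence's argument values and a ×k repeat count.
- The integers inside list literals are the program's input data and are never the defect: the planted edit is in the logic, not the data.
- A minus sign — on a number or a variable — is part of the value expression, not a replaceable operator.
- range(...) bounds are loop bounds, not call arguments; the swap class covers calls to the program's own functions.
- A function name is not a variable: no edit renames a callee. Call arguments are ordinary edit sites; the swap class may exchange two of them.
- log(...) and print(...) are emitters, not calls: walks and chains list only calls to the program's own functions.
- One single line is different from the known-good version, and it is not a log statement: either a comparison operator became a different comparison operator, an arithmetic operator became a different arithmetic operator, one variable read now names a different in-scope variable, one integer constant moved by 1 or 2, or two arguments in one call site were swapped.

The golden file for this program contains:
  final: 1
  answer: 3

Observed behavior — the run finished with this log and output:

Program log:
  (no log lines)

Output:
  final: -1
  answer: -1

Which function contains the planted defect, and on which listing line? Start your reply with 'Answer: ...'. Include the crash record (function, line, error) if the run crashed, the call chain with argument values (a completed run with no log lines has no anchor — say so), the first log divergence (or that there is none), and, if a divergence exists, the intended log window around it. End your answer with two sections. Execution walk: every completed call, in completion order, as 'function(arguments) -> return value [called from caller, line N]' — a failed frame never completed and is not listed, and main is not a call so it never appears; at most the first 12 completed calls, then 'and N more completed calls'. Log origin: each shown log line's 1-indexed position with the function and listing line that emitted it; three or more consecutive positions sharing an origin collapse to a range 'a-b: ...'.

Answer: the defect is in probe_limits at line 11.
The tell: Every logged value matches the working version; the printed result is what differs.
Call chain: (no anchor — the run completed with no log lines).
First divergence: none (the log streams are identical).
Execution walk:
  screen_input([12, 6, 6, 6, 7, 8, 6, 3, 7, 3]) -> 12  [called from index_entries, line 21]
  probe_limits([12, 6, 6, 6, 7, 8, 6, 3, 7, 3], 6) -> 0  [called from index_entries, line 22]
  pick_anchor(12, 0) -> -1  [called from index_entries, line 23]
  index_entries([12, 6, 6, 6, 7, 8, 6, 3, 7, 3], 6) -> -1  [called from main, line 33]
  locate_pivot(-1, 3) -> -1  [called from main, line 34]
Log origins:
  (no log lines)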